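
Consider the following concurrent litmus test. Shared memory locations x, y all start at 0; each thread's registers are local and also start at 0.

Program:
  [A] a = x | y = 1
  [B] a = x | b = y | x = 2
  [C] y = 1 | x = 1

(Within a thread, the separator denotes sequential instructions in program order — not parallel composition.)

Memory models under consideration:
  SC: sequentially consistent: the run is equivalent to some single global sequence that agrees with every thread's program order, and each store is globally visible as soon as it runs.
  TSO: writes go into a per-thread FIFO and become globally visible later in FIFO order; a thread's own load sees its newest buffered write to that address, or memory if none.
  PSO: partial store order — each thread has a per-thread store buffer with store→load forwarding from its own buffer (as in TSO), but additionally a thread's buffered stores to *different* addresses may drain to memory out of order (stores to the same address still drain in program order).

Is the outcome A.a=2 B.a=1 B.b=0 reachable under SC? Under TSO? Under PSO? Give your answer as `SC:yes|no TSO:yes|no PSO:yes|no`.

SC:no TSO:no PSO:yes

outcome vector order: (A.a,B.a,B.b)
SC: 9 outcomes — {000, 001, 011, 100, 101, 111, 200, 201, 211}
TSO: 9 outcomes — {000, 001, 011, 100, 101, 111, 200, 201, 211}
PSO: 12 outcomes — {000, 001, 010, 011, 100, 101, 110, 111, 200, 201, 210, 211}
target 210 ∈ {PSO}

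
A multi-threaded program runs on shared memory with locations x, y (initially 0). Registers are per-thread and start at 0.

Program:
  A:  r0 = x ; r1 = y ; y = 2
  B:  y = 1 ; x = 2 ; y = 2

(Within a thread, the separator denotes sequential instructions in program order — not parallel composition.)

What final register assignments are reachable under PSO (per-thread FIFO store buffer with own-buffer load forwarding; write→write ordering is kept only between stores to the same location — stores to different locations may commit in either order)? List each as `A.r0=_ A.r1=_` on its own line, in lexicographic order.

A.r0=0 A.r1=0
A.r0=0 A.r1=1
A.r0=0 A.r1=2
A.r0=2 A.r1=0
A.r0=2 A.r1=1
A.r0=2 A.r1=2

outcome vector order: (A.r0,A.r1)
|PSO outcomes| = 6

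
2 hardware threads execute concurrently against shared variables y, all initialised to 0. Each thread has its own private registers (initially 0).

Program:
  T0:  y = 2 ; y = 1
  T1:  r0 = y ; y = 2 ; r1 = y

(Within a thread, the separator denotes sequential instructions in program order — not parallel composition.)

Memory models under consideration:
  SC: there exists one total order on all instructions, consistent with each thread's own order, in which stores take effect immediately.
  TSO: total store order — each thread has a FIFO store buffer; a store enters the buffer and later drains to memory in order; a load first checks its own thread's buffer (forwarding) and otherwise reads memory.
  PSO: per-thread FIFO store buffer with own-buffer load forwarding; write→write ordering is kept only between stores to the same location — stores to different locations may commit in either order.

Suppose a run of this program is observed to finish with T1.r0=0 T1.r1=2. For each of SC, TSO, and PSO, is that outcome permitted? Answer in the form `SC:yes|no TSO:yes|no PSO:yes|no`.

outcome vector order: (T1.r0,T1.r1)
SC (5): (0,1); (0,2); (1,2); (2,1); (2,2)
TSO (5): (0,1); (0,2); (1,2); (2,1); (2,2)
PSO (5): (0,1); (0,2); (1,2); (2,1); (2,2)
target (0,2) ∈ {SC,TSO,PSO}

SC:yes TSO:yes PSO:yes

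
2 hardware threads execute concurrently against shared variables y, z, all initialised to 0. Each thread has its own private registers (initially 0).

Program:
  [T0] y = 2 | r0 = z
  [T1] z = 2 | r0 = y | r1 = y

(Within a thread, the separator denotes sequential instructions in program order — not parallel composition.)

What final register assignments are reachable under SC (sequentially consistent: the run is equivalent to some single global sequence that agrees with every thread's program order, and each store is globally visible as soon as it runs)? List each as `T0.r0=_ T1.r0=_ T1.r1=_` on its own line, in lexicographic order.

T0.r0=0 T1.r0=2 T1.r1=2
T0.r0=2 T1.r0=0 T1.r1=0
T0.r0=2 T1.r0=0 T1.r1=2
T0.r0=2 T1.r0=2 T1.r1=2

outcome vector order: (T0.r0,T1.r0,T1.r1)
|SC outcomes| = 4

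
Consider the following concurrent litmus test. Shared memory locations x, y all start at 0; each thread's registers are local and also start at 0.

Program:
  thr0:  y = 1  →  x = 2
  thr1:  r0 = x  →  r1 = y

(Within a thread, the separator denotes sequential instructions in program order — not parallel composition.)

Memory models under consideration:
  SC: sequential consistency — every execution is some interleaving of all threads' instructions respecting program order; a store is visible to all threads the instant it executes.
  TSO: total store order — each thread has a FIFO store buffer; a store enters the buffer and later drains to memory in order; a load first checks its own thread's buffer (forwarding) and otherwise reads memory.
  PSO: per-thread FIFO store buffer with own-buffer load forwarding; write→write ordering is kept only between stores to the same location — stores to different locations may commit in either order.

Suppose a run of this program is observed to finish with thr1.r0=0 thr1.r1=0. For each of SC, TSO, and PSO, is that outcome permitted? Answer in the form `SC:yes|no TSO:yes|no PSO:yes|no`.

SC:yes TSO:yes PSO:yes

outcome vector order: (thr1.r0,thr1.r1)
[SC] allowed = {00; 01; 21}
[TSO] allowed = {00; 01; 21}
[PSO] allowed = {00; 01; 20; 21}
target 00 ∈ {SC,TSO,PSO}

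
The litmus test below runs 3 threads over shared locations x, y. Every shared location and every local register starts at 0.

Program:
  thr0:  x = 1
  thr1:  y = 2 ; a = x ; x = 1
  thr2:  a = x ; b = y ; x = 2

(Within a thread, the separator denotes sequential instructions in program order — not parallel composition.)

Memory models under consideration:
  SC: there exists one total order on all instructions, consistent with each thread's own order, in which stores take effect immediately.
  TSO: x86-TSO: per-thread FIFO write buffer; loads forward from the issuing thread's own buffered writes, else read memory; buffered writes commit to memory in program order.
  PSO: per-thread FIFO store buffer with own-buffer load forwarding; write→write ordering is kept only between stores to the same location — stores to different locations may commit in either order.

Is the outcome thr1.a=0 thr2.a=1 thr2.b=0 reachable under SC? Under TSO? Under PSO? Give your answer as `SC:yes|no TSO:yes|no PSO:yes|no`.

outcome vector order: (thr1.a,thr2.a,thr2.b)
SC: 11 outcomes — {(0,0,0) (0,0,2) (0,1,2) (1,0,0) (1,0,2) (1,1,0) (1,1,2) (2,0,0) (2,0,2) (2,1,0) (2,1,2)}
TSO: 12 outcomes — {(0,0,0) (0,0,2) (0,1,0) (0,1,2) (1,0,0) (1,0,2) (1,1,0) (1,1,2) (2,0,0) (2,0,2) (2,1,0) (2,1,2)}
PSO: 12 outcomes — {(0,0,0) (0,0,2) (0,1,0) (0,1,2) (1,0,0) (1,0,2) (1,1,0) (1,1,2) (2,0,0) (2,0,2) (2,1,0) (2,1,2)}
target (0,1,0) ∈ {TSO,PSO}

SC:no TSO:yes PSO:yes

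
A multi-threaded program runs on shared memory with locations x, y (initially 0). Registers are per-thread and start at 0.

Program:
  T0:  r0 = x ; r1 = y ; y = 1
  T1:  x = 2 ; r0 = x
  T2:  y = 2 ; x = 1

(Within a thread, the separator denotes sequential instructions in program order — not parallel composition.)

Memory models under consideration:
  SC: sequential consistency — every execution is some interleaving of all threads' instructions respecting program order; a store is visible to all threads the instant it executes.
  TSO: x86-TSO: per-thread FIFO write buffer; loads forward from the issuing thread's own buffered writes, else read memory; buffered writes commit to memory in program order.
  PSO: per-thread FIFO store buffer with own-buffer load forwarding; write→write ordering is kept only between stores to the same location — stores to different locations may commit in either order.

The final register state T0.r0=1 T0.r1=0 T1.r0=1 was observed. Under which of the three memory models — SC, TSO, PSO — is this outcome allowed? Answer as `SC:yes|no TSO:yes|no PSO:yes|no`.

outcome vector order: (T0.r0,T0.r1,T1.r0)
under SC → 0/0/1; 0/0/2; 0/2/1; 0/2/2; 1/2/1; 1/2/2; 2/0/1; 2/0/2; 2/2/1; 2/2/2
under TSO → 0/0/1; 0/0/2; 0/2/1; 0/2/2; 1/2/1; 1/2/2; 2/0/1; 2/0/2; 2/2/1; 2/2/2
under PSO → 0/0/1; 0/0/2; 0/2/1; 0/2/2; 1/0/1; 1/0/2; 1/2/1; 1/2/2; 2/0/1; 2/0/2; 2/2/1; 2/2/2
target 1/0/1 ∈ {PSO}

SC:no TSO:no PSO:yes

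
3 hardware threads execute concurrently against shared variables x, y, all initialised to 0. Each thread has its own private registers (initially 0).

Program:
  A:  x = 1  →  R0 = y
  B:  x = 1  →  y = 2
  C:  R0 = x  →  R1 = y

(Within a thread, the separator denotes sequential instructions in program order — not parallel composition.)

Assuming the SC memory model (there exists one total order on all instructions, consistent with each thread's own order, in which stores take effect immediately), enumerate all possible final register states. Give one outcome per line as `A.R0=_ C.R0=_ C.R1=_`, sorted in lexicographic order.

outcome vector order: (A.R0,C.R0,C.R1)
|SC outcomes| = 8

A.R0=0 C.R0=0 C.R1=0
A.R0=0 C.R0=0 C.R1=2
A.R0=0 C.R0=1 C.R1=0
A.R0=0 C.R0=1 C.R1=2
A.R0=2 C.R0=0 C.R1=0
A.R0=2 C.R0=0 C.R1=2
A.R0=2 C.R0=1 C.R1=0
A.R0=2 C.R0=1 C.R1=2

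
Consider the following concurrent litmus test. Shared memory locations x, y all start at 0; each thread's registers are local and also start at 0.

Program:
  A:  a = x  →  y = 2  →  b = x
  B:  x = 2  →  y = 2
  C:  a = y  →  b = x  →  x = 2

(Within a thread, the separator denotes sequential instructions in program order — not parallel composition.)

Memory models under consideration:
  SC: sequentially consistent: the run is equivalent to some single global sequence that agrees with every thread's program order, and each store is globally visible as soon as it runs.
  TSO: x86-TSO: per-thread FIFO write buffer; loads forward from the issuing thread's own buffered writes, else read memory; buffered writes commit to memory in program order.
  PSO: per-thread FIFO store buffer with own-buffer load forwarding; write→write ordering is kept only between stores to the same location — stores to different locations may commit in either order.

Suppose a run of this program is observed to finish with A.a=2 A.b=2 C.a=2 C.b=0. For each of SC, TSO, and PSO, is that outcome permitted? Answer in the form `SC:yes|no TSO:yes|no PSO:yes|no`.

outcome vector order: (A.a,A.b,C.a,C.b)
SC: 11 outcomes — {(0,0,0,0), (0,0,0,2), (0,0,2,0), (0,0,2,2), (0,2,0,0), (0,2,0,2), (0,2,2,0), (0,2,2,2), (2,2,0,0), (2,2,0,2), (2,2,2,2)}
TSO: 11 outcomes — {(0,0,0,0), (0,0,0,2), (0,0,2,0), (0,0,2,2), (0,2,0,0), (0,2,0,2), (0,2,2,0), (0,2,2,2), (2,2,0,0), (2,2,0,2), (2,2,2,2)}
PSO: 12 outcomes — {(0,0,0,0), (0,0,0,2), (0,0,2,0), (0,0,2,2), (0,2,0,0), (0,2,0,2), (0,2,2,0), (0,2,2,2), (2,2,0,0), (2,2,0,2), (2,2,2,0), (2,2,2,2)}
target (2,2,2,0) ∈ {PSO}

SC:no TSO:no PSO:yes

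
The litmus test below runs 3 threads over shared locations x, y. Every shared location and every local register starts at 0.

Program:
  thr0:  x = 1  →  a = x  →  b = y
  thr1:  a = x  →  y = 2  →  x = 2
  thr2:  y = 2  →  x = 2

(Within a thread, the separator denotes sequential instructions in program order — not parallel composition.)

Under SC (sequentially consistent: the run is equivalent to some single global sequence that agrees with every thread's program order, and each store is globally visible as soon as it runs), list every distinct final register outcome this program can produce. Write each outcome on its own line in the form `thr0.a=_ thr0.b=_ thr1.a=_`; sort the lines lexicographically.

outcome vector order: (thr0.a,thr0.b,thr1.a)
|SC outcomes| = 9

thr0.a=1 thr0.b=0 thr1.a=0
thr0.a=1 thr0.b=0 thr1.a=1
thr0.a=1 thr0.b=0 thr1.a=2
thr0.a=1 thr0.b=2 thr1.a=0
thr0.a=1 thr0.b=2 thr1.a=1
thr0.a=1 thr0.b=2 thr1.a=2
thr0.a=2 thr0.b=2 thr1.a=0
thr0.a=2 thr0.b=2 thr1.a=1
thr0.a=2 thr0.b=2 thr1.a=2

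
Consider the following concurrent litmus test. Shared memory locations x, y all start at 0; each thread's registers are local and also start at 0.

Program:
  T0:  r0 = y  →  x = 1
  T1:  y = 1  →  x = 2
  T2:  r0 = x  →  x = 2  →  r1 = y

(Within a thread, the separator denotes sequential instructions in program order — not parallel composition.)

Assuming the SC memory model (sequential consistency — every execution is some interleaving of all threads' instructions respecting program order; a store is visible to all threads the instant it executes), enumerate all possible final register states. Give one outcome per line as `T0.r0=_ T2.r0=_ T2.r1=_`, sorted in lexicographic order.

outcome vector order: (T0.r0,T2.r0,T2.r1)
|SC outcomes| = 9

T0.r0=0 T2.r0=0 T2.r1=0
T0.r0=0 T2.r0=0 T2.r1=1
T0.r0=0 T2.r0=1 T2.r1=0
T0.r0=0 T2.r0=1 T2.r1=1
T0.r0=0 T2.r0=2 T2.r1=1
T0.r0=1 T2.r0=0 T2.r1=0
T0.r0=1 T2.r0=0 T2.r1=1
T0.r0=1 T2.r0=1 T2.r1=1
T0.r0=1 T2.r0=2 T2.r1=1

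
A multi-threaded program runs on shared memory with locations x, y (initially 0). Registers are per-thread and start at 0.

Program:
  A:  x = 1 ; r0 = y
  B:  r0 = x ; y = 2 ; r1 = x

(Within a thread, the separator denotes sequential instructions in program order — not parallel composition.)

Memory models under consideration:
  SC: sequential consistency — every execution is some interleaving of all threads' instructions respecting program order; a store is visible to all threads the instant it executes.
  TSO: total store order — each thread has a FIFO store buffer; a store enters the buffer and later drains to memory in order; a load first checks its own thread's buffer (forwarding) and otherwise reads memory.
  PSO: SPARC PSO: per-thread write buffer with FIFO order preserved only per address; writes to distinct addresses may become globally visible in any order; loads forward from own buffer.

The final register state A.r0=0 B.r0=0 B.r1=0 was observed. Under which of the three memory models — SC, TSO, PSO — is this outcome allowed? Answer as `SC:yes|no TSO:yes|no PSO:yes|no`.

SC:no TSO:yes PSO:yes

outcome vector order: (A.r0,B.r0,B.r1)
under SC → 001, 011, 200, 201, 211
under TSO → 000, 001, 011, 200, 201, 211
under PSO → 000, 001, 011, 200, 201, 211
target 000 ∈ {TSO,PSO}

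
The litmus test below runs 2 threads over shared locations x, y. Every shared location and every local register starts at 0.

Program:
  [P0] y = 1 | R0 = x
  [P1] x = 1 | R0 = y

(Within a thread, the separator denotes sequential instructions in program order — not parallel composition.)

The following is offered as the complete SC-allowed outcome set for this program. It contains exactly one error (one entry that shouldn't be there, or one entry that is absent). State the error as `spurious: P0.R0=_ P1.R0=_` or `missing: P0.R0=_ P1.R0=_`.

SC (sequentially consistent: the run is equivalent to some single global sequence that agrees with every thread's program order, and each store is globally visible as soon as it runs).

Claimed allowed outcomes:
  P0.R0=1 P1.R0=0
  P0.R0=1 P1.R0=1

outcome vector order: (P0.R0,P1.R0)
[SC] allowed = {0/1; 1/0; 1/1}
SC∖claimed = {0/1}

missing: P0.R0=0 P1.R0=1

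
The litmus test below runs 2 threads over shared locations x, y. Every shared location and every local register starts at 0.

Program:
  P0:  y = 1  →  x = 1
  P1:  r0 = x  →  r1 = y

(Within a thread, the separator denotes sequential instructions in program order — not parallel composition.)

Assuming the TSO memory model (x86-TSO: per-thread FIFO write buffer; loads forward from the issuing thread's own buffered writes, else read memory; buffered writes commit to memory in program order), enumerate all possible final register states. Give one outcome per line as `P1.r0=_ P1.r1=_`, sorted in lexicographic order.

outcome vector order: (P1.r0,P1.r1)
|TSO outcomes| = 3

P1.r0=0 P1.r1=0
P1.r0=0 P1.r1=1
P1.r0=1 P1.r1=1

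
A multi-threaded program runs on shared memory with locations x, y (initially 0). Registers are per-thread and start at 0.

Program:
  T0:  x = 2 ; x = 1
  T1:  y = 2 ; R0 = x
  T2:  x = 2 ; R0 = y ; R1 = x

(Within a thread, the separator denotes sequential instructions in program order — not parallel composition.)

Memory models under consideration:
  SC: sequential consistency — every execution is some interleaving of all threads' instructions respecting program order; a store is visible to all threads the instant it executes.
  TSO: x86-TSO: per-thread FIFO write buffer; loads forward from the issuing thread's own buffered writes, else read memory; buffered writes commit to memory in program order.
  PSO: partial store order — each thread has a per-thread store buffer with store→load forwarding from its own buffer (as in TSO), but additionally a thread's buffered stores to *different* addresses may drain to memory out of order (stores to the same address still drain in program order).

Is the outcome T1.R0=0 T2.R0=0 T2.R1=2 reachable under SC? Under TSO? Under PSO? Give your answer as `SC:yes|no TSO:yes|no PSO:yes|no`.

SC:no TSO:yes PSO:yes

outcome vector order: (T1.R0,T2.R0,T2.R1)
[SC] allowed = {<0 2 1> <0 2 2> <1 0 1> <1 0 2> <1 2 1> <1 2 2> <2 0 1> <2 0 2> <2 2 1> <2 2 2>}
[TSO] allowed = {<0 0 1> <0 0 2> <0 2 1> <0 2 2> <1 0 1> <1 0 2> <1 2 1> <1 2 2> <2 0 1> <2 0 2> <2 2 1> <2 2 2>}
[PSO] allowed = {<0 0 1> <0 0 2> <0 2 1> <0 2 2> <1 0 1> <1 0 2> <1 2 1> <1 2 2> <2 0 1> <2 0 2> <2 2 1> <2 2 2>}
target <0 0 2> ∈ {TSO,PSO}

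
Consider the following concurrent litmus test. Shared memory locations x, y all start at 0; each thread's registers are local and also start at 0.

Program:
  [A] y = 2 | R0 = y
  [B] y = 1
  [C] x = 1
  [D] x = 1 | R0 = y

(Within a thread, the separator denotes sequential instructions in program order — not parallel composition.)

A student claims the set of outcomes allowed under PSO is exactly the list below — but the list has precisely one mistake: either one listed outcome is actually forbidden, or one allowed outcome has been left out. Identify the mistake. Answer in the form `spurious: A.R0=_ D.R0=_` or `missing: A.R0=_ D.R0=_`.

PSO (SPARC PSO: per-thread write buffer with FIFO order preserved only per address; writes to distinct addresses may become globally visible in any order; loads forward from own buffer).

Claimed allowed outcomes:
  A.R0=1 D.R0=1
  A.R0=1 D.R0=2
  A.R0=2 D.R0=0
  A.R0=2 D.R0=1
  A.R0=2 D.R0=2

outcome vector order: (A.R0,D.R0)
PSO: 6 outcomes — {<1 0>; <1 1>; <1 2>; <2 0>; <2 1>; <2 2>}
PSO∖claimed = {<1 0>}

missing: A.R0=1 D.R0=0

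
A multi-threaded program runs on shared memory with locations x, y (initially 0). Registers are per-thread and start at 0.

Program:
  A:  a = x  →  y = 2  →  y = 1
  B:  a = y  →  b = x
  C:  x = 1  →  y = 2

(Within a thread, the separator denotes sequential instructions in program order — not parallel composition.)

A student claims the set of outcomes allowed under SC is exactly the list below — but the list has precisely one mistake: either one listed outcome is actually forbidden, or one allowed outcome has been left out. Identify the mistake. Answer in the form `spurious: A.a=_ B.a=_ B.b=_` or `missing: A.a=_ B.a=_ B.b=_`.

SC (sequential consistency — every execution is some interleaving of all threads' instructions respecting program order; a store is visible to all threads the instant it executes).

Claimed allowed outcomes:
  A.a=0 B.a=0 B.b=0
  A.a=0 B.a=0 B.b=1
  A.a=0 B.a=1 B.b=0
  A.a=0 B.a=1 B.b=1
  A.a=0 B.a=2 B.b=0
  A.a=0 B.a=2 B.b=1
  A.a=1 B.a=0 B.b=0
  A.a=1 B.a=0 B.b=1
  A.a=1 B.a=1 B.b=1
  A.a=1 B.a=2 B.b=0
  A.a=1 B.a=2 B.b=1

outcome vector order: (A.a,B.a,B.b)
SC (10): (0,0,0), (0,0,1), (0,1,0), (0,1,1), (0,2,0), (0,2,1), (1,0,0), (1,0,1), (1,1,1), (1,2,1)
claimed∖SC = {(1,2,0)}

spurious: A.a=1 B.a=2 B.b=0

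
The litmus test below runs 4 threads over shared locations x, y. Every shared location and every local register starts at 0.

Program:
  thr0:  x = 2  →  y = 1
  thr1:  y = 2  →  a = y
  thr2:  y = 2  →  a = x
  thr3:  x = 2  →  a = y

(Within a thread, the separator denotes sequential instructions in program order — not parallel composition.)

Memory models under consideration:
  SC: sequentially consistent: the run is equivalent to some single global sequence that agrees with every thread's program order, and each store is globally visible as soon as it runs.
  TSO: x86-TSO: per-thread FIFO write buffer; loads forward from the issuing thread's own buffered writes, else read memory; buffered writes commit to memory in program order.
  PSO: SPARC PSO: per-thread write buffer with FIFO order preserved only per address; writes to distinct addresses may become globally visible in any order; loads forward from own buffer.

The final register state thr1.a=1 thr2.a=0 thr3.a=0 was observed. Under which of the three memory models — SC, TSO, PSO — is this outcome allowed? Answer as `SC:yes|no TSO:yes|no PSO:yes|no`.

SC:no TSO:yes PSO:yes

outcome vector order: (thr1.a,thr2.a,thr3.a)
SC (10): 1/0/1; 1/0/2; 1/2/0; 1/2/1; 1/2/2; 2/0/1; 2/0/2; 2/2/0; 2/2/1; 2/2/2
TSO (12): 1/0/0; 1/0/1; 1/0/2; 1/2/0; 1/2/1; 1/2/2; 2/0/0; 2/0/1; 2/0/2; 2/2/0; 2/2/1; 2/2/2
PSO (12): 1/0/0; 1/0/1; 1/0/2; 1/2/0; 1/2/1; 1/2/2; 2/0/0; 2/0/1; 2/0/2; 2/2/0; 2/2/1; 2/2/2
target 1/0/0 ∈ {TSO,PSO}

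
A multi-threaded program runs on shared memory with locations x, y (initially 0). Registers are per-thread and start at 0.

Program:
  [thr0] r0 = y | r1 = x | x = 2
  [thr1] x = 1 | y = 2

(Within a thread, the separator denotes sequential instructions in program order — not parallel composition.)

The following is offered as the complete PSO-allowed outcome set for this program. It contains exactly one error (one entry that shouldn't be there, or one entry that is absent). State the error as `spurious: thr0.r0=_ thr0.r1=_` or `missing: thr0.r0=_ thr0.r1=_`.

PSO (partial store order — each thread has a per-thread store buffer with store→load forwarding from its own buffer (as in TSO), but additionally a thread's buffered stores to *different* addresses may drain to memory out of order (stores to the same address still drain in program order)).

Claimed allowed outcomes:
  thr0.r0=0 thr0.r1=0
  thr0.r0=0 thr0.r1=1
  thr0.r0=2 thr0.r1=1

outcome vector order: (thr0.r0,thr0.r1)
PSO (4): (0,0); (0,1); (2,0); (2,1)
PSO∖claimed = {(2,0)}

missing: thr0.r0=2 thr0.r1=0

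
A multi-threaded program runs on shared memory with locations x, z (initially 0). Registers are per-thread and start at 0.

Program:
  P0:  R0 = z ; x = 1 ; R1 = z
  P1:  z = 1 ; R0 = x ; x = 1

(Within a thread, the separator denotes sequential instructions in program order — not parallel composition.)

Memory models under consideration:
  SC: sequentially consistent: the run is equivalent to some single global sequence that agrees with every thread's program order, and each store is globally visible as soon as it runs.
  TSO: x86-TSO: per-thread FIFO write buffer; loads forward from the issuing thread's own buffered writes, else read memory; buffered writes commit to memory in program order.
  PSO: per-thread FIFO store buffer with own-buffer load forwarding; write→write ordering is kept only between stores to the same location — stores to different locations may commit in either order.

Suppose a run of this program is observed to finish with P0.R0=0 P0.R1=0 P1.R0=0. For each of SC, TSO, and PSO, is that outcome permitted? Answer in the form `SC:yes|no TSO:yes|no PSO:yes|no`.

outcome vector order: (P0.R0,P0.R1,P1.R0)
under SC → (0,0,1); (0,1,0); (0,1,1); (1,1,0); (1,1,1)
under TSO → (0,0,0); (0,0,1); (0,1,0); (0,1,1); (1,1,0); (1,1,1)
under PSO → (0,0,0); (0,0,1); (0,1,0); (0,1,1); (1,1,0); (1,1,1)
target (0,0,0) ∈ {TSO,PSO}

SC:no TSO:yes PSO:yes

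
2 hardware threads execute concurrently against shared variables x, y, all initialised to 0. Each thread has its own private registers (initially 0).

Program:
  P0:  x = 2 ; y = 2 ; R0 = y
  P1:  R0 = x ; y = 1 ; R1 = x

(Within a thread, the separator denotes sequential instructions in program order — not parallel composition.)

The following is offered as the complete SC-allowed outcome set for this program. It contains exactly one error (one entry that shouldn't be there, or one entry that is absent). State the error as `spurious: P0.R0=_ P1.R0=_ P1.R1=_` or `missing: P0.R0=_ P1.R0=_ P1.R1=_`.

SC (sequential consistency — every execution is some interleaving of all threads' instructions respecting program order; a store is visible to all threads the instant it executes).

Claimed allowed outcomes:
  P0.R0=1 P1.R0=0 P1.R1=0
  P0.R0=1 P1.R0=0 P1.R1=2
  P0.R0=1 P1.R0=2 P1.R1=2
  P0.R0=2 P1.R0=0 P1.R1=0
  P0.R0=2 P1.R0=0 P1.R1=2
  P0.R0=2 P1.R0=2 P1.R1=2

spurious: P0.R0=1 P1.R0=0 P1.R1=0

outcome vector order: (P0.R0,P1.R0,P1.R1)
[SC] allowed = {102, 122, 200, 202, 222}
claimed∖SC = {100}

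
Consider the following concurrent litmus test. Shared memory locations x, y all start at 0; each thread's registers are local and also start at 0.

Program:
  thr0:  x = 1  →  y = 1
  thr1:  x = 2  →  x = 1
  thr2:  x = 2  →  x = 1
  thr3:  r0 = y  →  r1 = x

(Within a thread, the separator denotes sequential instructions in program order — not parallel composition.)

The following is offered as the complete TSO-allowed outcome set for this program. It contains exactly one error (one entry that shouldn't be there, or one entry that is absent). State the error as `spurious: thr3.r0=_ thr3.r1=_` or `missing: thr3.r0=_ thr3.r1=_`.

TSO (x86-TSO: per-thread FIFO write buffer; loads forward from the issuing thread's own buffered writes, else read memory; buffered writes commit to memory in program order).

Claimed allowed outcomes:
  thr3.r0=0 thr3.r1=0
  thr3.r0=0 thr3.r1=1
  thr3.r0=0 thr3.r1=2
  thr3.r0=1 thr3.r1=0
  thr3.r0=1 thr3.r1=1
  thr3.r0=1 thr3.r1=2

spurious: thr3.r0=1 thr3.r1=0

outcome vector order: (thr3.r0,thr3.r1)
TSO (5): 00, 01, 02, 11, 12
claimed∖TSO = {10}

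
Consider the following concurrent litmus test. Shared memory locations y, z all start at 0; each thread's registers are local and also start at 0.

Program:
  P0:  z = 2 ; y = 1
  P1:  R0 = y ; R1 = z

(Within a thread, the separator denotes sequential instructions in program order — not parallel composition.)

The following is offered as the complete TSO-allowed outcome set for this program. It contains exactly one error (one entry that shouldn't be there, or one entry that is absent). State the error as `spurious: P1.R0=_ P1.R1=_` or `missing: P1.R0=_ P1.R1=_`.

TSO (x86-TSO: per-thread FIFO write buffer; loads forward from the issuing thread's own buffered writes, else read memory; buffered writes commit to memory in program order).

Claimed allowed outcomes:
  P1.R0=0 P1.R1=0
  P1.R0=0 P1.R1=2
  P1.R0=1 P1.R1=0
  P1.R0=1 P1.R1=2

spurious: P1.R0=1 P1.R1=0

outcome vector order: (P1.R0,P1.R1)
TSO: 3 outcomes — {0/0 0/2 1/2}
claimed∖TSO = {1/0}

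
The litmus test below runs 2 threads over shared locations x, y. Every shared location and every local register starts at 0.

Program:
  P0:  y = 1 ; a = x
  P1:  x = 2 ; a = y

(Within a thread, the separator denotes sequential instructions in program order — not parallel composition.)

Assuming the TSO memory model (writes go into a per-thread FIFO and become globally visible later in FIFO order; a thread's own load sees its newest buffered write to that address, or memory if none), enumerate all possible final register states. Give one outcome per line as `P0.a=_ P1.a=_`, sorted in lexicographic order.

outcome vector order: (P0.a,P1.a)
|TSO outcomes| = 4

P0.a=0 P1.a=0
P0.a=0 P1.a=1
P0.a=2 P1.a=0
P0.a=2 P1.a=1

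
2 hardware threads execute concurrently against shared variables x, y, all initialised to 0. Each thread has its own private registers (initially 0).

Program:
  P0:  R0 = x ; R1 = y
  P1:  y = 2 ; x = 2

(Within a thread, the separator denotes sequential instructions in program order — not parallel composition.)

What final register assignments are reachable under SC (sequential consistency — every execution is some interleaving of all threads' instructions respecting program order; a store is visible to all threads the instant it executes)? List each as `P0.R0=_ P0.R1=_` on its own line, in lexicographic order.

P0.R0=0 P0.R1=0
P0.R0=0 P0.R1=2
P0.R0=2 P0.R1=2

outcome vector order: (P0.R0,P0.R1)
|SC outcomes| = 3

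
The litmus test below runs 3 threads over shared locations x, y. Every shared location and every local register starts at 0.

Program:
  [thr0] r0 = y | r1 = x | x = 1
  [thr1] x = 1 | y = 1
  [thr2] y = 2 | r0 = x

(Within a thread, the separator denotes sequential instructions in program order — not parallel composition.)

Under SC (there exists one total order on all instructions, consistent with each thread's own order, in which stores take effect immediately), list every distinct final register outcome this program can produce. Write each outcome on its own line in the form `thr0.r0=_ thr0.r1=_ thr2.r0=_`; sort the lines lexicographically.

thr0.r0=0 thr0.r1=0 thr2.r0=0
thr0.r0=0 thr0.r1=0 thr2.r0=1
thr0.r0=0 thr0.r1=1 thr2.r0=0
thr0.r0=0 thr0.r1=1 thr2.r0=1
thr0.r0=1 thr0.r1=1 thr2.r0=0
thr0.r0=1 thr0.r1=1 thr2.r0=1
thr0.r0=2 thr0.r1=0 thr2.r0=0
thr0.r0=2 thr0.r1=0 thr2.r0=1
thr0.r0=2 thr0.r1=1 thr2.r0=0
thr0.r0=2 thr0.r1=1 thr2.r0=1

outcome vector order: (thr0.r0,thr0.r1,thr2.r0)
|SC outcomes| = 10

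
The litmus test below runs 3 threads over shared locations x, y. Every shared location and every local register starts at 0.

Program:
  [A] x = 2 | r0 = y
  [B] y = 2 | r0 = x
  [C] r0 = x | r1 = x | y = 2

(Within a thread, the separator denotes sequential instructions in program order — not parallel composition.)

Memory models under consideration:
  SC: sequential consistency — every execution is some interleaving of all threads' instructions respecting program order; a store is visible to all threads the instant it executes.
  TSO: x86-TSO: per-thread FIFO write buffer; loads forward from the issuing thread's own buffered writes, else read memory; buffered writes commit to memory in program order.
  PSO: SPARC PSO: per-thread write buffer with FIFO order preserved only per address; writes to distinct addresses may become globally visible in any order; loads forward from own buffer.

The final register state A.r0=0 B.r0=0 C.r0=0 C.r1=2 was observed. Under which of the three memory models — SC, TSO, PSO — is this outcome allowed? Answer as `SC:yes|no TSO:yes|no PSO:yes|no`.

outcome vector order: (A.r0,B.r0,C.r0,C.r1)
SC (9): (0,2,0,0); (0,2,0,2); (0,2,2,2); (2,0,0,0); (2,0,0,2); (2,0,2,2); (2,2,0,0); (2,2,0,2); (2,2,2,2)
TSO (12): (0,0,0,0); (0,0,0,2); (0,0,2,2); (0,2,0,0); (0,2,0,2); (0,2,2,2); (2,0,0,0); (2,0,0,2); (2,0,2,2); (2,2,0,0); (2,2,0,2); (2,2,2,2)
PSO (12): (0,0,0,0); (0,0,0,2); (0,0,2,2); (0,2,0,0); (0,2,0,2); (0,2,2,2); (2,0,0,0); (2,0,0,2); (2,0,2,2); (2,2,0,0); (2,2,0,2); (2,2,2,2)
target (0,0,0,2) ∈ {TSO,PSO}

SC:no TSO:yes PSO:yes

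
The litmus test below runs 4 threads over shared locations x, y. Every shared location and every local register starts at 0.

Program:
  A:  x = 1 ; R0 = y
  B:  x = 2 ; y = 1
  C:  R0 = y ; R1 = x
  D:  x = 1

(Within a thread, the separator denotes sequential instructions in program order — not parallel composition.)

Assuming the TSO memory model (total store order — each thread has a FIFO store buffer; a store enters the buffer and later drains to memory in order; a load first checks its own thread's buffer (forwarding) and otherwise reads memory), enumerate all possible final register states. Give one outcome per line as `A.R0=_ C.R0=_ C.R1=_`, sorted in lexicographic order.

A.R0=0 C.R0=0 C.R1=0
A.R0=0 C.R0=0 C.R1=1
A.R0=0 C.R0=0 C.R1=2
A.R0=0 C.R0=1 C.R1=1
A.R0=0 C.R0=1 C.R1=2
A.R0=1 C.R0=0 C.R1=0
A.R0=1 C.R0=0 C.R1=1
A.R0=1 C.R0=0 C.R1=2
A.R0=1 C.R0=1 C.R1=1
A.R0=1 C.R0=1 C.R1=2

outcome vector order: (A.R0,C.R0,C.R1)
|TSO outcomes| = 10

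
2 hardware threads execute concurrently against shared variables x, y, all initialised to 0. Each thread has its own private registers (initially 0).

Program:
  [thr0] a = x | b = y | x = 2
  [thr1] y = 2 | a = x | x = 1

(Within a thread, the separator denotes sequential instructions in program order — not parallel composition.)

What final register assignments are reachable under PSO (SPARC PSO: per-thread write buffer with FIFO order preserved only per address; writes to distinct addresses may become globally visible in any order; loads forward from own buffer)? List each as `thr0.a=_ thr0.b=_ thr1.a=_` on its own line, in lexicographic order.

thr0.a=0 thr0.b=0 thr1.a=0
thr0.a=0 thr0.b=0 thr1.a=2
thr0.a=0 thr0.b=2 thr1.a=0
thr0.a=0 thr0.b=2 thr1.a=2
thr0.a=1 thr0.b=0 thr1.a=0
thr0.a=1 thr0.b=2 thr1.a=0

outcome vector order: (thr0.a,thr0.b,thr1.a)
|PSO outcomes| = 6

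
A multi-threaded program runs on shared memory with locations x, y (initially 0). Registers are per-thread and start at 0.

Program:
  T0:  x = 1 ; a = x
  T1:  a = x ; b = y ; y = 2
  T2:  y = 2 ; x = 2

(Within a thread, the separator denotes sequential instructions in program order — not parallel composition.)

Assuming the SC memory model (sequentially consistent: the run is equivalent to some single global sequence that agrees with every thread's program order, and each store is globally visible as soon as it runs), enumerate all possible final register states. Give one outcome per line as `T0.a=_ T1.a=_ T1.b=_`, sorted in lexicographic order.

T0.a=1 T1.a=0 T1.b=0
T0.a=1 T1.a=0 T1.b=2
T0.a=1 T1.a=1 T1.b=0
T0.a=1 T1.a=1 T1.b=2
T0.a=1 T1.a=2 T1.b=2
T0.a=2 T1.a=0 T1.b=0
T0.a=2 T1.a=0 T1.b=2
T0.a=2 T1.a=1 T1.b=0
T0.a=2 T1.a=1 T1.b=2
T0.a=2 T1.a=2 T1.b=2

outcome vector order: (T0.a,T1.a,T1.b)
|SC outcomes| = 10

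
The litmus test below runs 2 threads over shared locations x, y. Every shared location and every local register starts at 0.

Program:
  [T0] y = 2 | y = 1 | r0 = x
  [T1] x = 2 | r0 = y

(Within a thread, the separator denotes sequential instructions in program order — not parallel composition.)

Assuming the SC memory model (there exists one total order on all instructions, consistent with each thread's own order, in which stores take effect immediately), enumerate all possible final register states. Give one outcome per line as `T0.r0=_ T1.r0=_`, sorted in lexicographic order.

T0.r0=0 T1.r0=1
T0.r0=2 T1.r0=0
T0.r0=2 T1.r0=1
T0.r0=2 T1.r0=2

outcome vector order: (T0.r0,T1.r0)
|SC outcomes| = 4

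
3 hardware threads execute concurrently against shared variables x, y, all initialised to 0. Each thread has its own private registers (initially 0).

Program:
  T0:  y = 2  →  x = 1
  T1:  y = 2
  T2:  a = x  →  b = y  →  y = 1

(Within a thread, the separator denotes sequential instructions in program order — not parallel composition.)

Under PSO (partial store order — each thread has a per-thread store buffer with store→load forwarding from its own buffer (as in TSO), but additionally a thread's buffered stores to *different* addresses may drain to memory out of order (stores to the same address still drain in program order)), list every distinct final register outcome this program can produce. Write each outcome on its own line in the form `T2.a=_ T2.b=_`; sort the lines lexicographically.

outcome vector order: (T2.a,T2.b)
|PSO outcomes| = 4

T2.a=0 T2.b=0
T2.a=0 T2.b=2
T2.a=1 T2.b=0
T2.a=1 T2.b=2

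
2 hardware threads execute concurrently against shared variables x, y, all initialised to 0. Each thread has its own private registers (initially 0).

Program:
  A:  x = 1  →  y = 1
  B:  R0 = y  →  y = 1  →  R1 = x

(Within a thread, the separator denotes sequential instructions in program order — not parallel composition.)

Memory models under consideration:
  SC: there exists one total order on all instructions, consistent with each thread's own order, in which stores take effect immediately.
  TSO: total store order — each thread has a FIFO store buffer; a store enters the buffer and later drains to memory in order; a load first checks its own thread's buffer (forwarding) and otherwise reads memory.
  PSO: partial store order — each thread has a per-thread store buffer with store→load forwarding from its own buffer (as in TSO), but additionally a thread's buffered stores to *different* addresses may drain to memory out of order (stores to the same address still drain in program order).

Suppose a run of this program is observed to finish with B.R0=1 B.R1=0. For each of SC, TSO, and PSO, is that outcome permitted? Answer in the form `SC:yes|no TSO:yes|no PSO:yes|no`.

SC:no TSO:no PSO:yes

outcome vector order: (B.R0,B.R1)
[SC] allowed = {(0,0) (0,1) (1,1)}
[TSO] allowed = {(0,0) (0,1) (1,1)}
[PSO] allowed = {(0,0) (0,1) (1,0) (1,1)}
target (1,0) ∈ {PSO}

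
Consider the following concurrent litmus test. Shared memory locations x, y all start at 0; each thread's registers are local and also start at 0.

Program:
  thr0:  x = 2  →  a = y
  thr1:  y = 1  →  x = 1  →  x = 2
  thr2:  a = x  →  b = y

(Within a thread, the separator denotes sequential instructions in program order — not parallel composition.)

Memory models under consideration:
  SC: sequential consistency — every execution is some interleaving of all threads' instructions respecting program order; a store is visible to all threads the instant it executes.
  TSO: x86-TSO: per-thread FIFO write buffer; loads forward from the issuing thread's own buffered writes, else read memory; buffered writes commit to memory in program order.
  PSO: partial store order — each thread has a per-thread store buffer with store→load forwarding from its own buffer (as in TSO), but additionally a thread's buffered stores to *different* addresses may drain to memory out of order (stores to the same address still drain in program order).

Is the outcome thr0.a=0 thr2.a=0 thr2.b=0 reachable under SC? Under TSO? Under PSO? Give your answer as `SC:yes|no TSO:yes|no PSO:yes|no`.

SC:yes TSO:yes PSO:yes

outcome vector order: (thr0.a,thr2.a,thr2.b)
SC: 10 outcomes — {<0 0 0>, <0 0 1>, <0 1 1>, <0 2 0>, <0 2 1>, <1 0 0>, <1 0 1>, <1 1 1>, <1 2 0>, <1 2 1>}
TSO: 10 outcomes — {<0 0 0>, <0 0 1>, <0 1 1>, <0 2 0>, <0 2 1>, <1 0 0>, <1 0 1>, <1 1 1>, <1 2 0>, <1 2 1>}
PSO: 12 outcomes — {<0 0 0>, <0 0 1>, <0 1 0>, <0 1 1>, <0 2 0>, <0 2 1>, <1 0 0>, <1 0 1>, <1 1 0>, <1 1 1>, <1 2 0>, <1 2 1>}
target <0 0 0> ∈ {SC,TSO,PSO}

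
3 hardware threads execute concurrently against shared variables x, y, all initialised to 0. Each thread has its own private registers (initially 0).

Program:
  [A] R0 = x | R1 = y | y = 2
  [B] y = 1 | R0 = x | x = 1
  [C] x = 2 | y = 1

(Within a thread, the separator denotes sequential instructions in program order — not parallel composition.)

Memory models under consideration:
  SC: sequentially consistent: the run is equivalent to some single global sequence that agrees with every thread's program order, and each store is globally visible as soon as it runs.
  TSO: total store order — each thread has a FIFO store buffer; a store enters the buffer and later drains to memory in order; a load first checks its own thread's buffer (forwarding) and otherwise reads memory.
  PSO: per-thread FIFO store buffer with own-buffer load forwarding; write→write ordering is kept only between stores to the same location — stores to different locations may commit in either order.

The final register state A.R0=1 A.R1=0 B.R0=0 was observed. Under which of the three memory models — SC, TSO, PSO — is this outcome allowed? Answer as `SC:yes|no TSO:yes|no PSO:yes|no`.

outcome vector order: (A.R0,A.R1,B.R0)
[SC] allowed = {(0,0,0), (0,0,2), (0,1,0), (0,1,2), (1,1,0), (1,1,2), (2,0,2), (2,1,0), (2,1,2)}
[TSO] allowed = {(0,0,0), (0,0,2), (0,1,0), (0,1,2), (1,1,0), (1,1,2), (2,0,0), (2,0,2), (2,1,0), (2,1,2)}
[PSO] allowed = {(0,0,0), (0,0,2), (0,1,0), (0,1,2), (1,0,0), (1,0,2), (1,1,0), (1,1,2), (2,0,0), (2,0,2), (2,1,0), (2,1,2)}
target (1,0,0) ∈ {PSO}

SC:no TSO:no PSO:yes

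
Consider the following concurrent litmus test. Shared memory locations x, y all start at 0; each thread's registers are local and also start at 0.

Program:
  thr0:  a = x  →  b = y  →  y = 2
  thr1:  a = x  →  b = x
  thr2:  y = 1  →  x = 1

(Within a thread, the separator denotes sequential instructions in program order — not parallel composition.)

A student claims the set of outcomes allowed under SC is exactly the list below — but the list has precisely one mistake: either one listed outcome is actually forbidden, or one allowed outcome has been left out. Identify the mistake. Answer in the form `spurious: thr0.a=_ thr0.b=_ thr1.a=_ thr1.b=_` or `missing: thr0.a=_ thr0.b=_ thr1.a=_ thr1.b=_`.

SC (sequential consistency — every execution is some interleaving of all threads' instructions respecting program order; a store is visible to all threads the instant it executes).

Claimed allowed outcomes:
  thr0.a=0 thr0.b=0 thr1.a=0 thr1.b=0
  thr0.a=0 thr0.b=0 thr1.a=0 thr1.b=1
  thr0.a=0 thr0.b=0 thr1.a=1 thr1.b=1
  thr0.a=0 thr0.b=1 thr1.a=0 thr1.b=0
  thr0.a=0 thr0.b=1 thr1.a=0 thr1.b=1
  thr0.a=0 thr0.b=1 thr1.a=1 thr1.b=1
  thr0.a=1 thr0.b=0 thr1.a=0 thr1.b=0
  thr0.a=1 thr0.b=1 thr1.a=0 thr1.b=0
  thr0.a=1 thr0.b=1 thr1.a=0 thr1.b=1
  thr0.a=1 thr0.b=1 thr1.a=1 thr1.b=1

outcome vector order: (thr0.a,thr0.b,thr1.a,thr1.b)
[SC] allowed = {0000; 0001; 0011; 0100; 0101; 0111; 1100; 1101; 1111}
claimed∖SC = {1000}

spurious: thr0.a=1 thr0.b=0 thr1.a=0 thr1.b=0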